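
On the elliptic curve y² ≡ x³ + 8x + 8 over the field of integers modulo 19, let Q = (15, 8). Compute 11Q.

Double-and-add on 11 = (1011)₂. Start with Q = (15, 8) for the leading 1-bit.
double: tangent at (15, 8): λ = (3·15² + 8)/(2·8) ≡ 18/16. 16⁻¹ ≡ 6 (mod 19), so λ ≡ 18·6 ≡ 13.
  x = λ² - 15 - 15 = 169 - 30 ≡ 6; y = λ·(15 - 6) - 8 ≡ 14. → (6, 14)
double: tangent at (6, 14): λ = (3·6² + 8)/(2·14) ≡ 2/9. 9⁻¹ ≡ 17 (mod 19), so λ ≡ 2·17 ≡ 15.
  x = λ² - 6 - 6 = 225 - 12 ≡ 4; y = λ·(6 - 4) - 14 ≡ 16. → (4, 16)
add Q: (4, 16) + (15, 8). λ = (8 - 16)/(15 - 4) ≡ 11/11 mod 19. 11⁻¹ ≡ 7 (mod 19), so λ ≡ 1.
  x = λ² - 4 - 15 = 1 - 19 ≡ 1; y = λ·(4 - 1) - 16 ≡ 6. → (1, 6)
double: tangent at (1, 6): λ = (3·1² + 8)/(2·6) ≡ 11/12. 12⁻¹ ≡ 8 (mod 19) since 12·8 = 96 ≡ 1, so λ ≡ 11·8 ≡ 12.
  x = λ² - 1 - 1 = 144 - 2 ≡ 9; y = λ·(1 - 9) - 6 ≡ 12. → (9, 12)
add Q: (9, 12) + (15, 8). λ = (8 - 12)/(15 - 9) ≡ 15/6 mod 19. 6⁻¹ ≡ 16 (mod 19) since 6·16 = 96 ≡ 1, so λ ≡ 12.
  x = λ² - 9 - 15 = 144 - 24 ≡ 6; y = λ·(9 - 6) - 12 ≡ 5. → (6, 5)

(6, 5)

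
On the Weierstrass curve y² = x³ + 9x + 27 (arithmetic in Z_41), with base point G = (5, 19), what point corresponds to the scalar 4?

(12, 10)

Repeated addition: build up to 4G.
2G: tangent at (5, 19): λ = (3·5² + 9)/(2·19) ≡ 2/38. 38⁻¹ ≡ 27 (mod 41) since 38·27 = 1026 ≡ 1, so λ ≡ 2·27 ≡ 13.
  x = λ² - 5 - 5 = 169 - 10 ≡ 36; y = λ·(5 - 36) - 19 ≡ 29. → (36, 29)
3G: (36, 29) + (5, 19). λ = (19 - 29)/(5 - 36) ≡ 31/10 mod 41. 10⁻¹ ≡ 37 (mod 41), so λ ≡ 40.
  x = λ² - 36 - 5 = 1600 - 41 ≡ 1; y = λ·(36 - 1) - 29 ≡ 18. → (1, 18)
4G: (1, 18) + (5, 19). λ = (19 - 18)/(5 - 1) ≡ 1/4 mod 41. 4⁻¹ ≡ 31 (mod 41), so λ ≡ 31.
  x = λ² - 1 - 5 = 961 - 6 ≡ 12; y = λ·(1 - 12) - 18 ≡ 10. → (12, 10)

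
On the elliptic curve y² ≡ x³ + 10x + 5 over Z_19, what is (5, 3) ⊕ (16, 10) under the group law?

(5, 16)

(5, 3) + (16, 10). λ = (10 - 3)/(16 - 5) ≡ 7/11 mod 19. 11⁻¹ ≡ 7 (mod 19), so λ ≡ 11.
  x = λ² - 5 - 16 = 121 - 21 ≡ 5; y = λ·(5 - 5) - 3 ≡ 16. → (5, 16)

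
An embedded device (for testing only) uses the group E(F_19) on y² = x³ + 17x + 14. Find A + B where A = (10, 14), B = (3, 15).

(13, 0)

(10, 14) + (3, 15). λ = (15 - 14)/(3 - 10) ≡ 1/12 mod 19. 12⁻¹ ≡ 8 (mod 19), so λ ≡ 8.
  x = λ² - 10 - 3 = 64 - 13 ≡ 13; y = λ·(10 - 13) - 14 ≡ 0. → (13, 0)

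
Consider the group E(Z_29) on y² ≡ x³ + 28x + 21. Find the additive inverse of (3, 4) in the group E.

-(3, 4) = (3, -4 mod 29) = (3, 25).

(3, 25)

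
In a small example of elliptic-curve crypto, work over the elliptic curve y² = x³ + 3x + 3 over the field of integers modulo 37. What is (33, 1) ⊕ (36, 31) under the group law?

(31, 19)

(33, 1) + (36, 31). λ = (31 - 1)/(36 - 33) ≡ 30/3 mod 37. 3⁻¹ ≡ 25 (mod 37), so λ ≡ 10.
  x = λ² - 33 - 36 = 100 - 69 ≡ 31; y = λ·(33 - 31) - 1 ≡ 19. → (31, 19)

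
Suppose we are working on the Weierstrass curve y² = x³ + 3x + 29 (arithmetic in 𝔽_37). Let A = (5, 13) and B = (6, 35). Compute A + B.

(5, 13) + (6, 35). λ = (35 - 13)/(6 - 5) ≡ 22/1 mod 37. 1⁻¹ ≡ 1 (mod 37) since 1·1 = 1 ≡ 1, so λ ≡ 22.
  x = λ² - 5 - 6 = 484 - 11 ≡ 29; y = λ·(5 - 29) - 13 ≡ 14. → (29, 14)

(29, 14)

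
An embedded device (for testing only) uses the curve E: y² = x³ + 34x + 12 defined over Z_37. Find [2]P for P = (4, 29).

tangent at (4, 29): λ = (3·4² + 34)/(2·29) ≡ 8/21. 21⁻¹ ≡ 30 (mod 37), so λ ≡ 8·30 ≡ 18.
  x = λ² - 4 - 4 = 324 - 8 ≡ 20; y = λ·(4 - 20) - 29 ≡ 16. → (20, 16)

(20, 16)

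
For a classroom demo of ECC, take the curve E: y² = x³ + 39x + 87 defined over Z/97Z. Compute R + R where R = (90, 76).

tangent at (90, 76): λ = (3·90² + 39)/(2·76) ≡ 89/55. 55⁻¹ ≡ 30 (mod 97), so λ ≡ 89·30 ≡ 51.
  x = λ² - 90 - 90 = 2601 - 180 ≡ 93; y = λ·(90 - 93) - 76 ≡ 62. → (93, 62)

(93, 62)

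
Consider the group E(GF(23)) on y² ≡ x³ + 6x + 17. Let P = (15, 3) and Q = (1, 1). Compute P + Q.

(15, 20)

(15, 3) + (1, 1). λ = (1 - 3)/(1 - 15) ≡ 21/9 mod 23. 9⁻¹ ≡ 18 (mod 23), so λ ≡ 10.
  x = λ² - 15 - 1 = 100 - 16 ≡ 15; y = λ·(15 - 15) - 3 ≡ 20. → (15, 20)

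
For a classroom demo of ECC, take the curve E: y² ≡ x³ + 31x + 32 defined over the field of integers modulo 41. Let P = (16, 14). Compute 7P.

Repeated addition: build up to 7P.
2P: tangent at (16, 14): λ = (3·16² + 31)/(2·14) ≡ 20/28. 28⁻¹ ≡ 22 (mod 41), so λ ≡ 20·22 ≡ 30.
  x = λ² - 16 - 16 = 900 - 32 ≡ 7; y = λ·(16 - 7) - 14 ≡ 10. → (7, 10)
3P: (7, 10) + (16, 14). λ = (14 - 10)/(16 - 7) ≡ 4/9 mod 41. 9⁻¹ ≡ 32 (mod 41) since 9·32 = 288 ≡ 1, so λ ≡ 5.
  x = λ² - 7 - 16 = 25 - 23 ≡ 2; y = λ·(7 - 2) - 10 ≡ 15. → (2, 15)
4P: (2, 15) + (16, 14). λ = (14 - 15)/(16 - 2) ≡ 40/14 mod 41. 14⁻¹ ≡ 3 (mod 41) since 14·3 = 42 ≡ 1, so λ ≡ 38.
  x = λ² - 2 - 16 = 1444 - 18 ≡ 32; y = λ·(2 - 32) - 15 ≡ 34. → (32, 34)
5P: (32, 34) + (16, 14). λ = (14 - 34)/(16 - 32) ≡ 21/25 mod 41. 25⁻¹ ≡ 23 (mod 41), so λ ≡ 32.
  x = λ² - 32 - 16 = 1024 - 48 ≡ 33; y = λ·(32 - 33) - 34 ≡ 16. → (33, 16)
6P: (33, 16) + (16, 14). λ = (14 - 16)/(16 - 33) ≡ 39/24 mod 41. 24⁻¹ ≡ 12 (mod 41) since 24·12 = 288 ≡ 1, so λ ≡ 17.
  x = λ² - 33 - 16 = 289 - 49 ≡ 35; y = λ·(33 - 35) - 16 ≡ 32. → (35, 32)
7P: (35, 32) + (16, 14). λ = (14 - 32)/(16 - 35) ≡ 23/22 mod 41. 22⁻¹ ≡ 28 (mod 41), so λ ≡ 29.
  x = λ² - 35 - 16 = 841 - 51 ≡ 11; y = λ·(35 - 11) - 32 ≡ 8. → (11, 8)

(11, 8)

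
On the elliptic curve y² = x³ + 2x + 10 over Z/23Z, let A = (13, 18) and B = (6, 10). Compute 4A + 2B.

First 4A:
Double-and-add on 4 = (100)₂. Start with A = (13, 18) for the leading 1-bit.
double: tangent at (13, 18): λ = (3·13² + 2)/(2·18) ≡ 3/13. 13⁻¹ ≡ 16 (mod 23) since 13·16 = 208 ≡ 1, so λ ≡ 3·16 ≡ 2.
  x = λ² - 13 - 13 = 4 - 26 ≡ 1; y = λ·(13 - 1) - 18 ≡ 6. → (1, 6)
double: tangent at (1, 6): λ = (3·1² + 2)/(2·6) ≡ 5/12. 12⁻¹ ≡ 2 (mod 23) since 12·2 = 24 ≡ 1, so λ ≡ 5·2 ≡ 10.
  x = λ² - 1 - 1 = 100 - 2 ≡ 6; y = λ·(1 - 6) - 6 ≡ 13. → (6, 13)
4A = (6, 13).
Next 2B:
Repeated addition: build up to 2B.
2B: tangent at (6, 10): λ = (3·6² + 2)/(2·10) ≡ 18/20. 20⁻¹ ≡ 15 (mod 23), so λ ≡ 18·15 ≡ 17.
  x = λ² - 6 - 6 = 289 - 12 ≡ 1; y = λ·(6 - 1) - 10 ≡ 6. → (1, 6)
2B = (1, 6).
Finally 4A + 2B:
(6, 13) + (1, 6). λ = (6 - 13)/(1 - 6) ≡ 16/18 mod 23. 18⁻¹ ≡ 9 (mod 23) since 18·9 = 162 ≡ 1, so λ ≡ 6.
  x = λ² - 6 - 1 = 36 - 7 ≡ 6; y = λ·(6 - 6) - 13 ≡ 10. → (6, 10)

(6, 10)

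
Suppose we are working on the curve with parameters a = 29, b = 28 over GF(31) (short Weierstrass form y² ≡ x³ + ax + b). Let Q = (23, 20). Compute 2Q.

tangent at (23, 20): λ = (3·23² + 29)/(2·20) ≡ 4/9. 9⁻¹ ≡ 7 (mod 31) since 9·7 = 63 ≡ 1, so λ ≡ 4·7 ≡ 28.
  x = λ² - 23 - 23 = 784 - 46 ≡ 25; y = λ·(23 - 25) - 20 ≡ 17. → (25, 17)

(25, 17)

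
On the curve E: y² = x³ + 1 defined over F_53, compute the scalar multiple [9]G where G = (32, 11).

(52, 0)

Repeated addition: build up to 9G.
2G: tangent at (32, 11): λ = (3·32² + 0)/(2·11) ≡ 51/22. 22⁻¹ ≡ 41 (mod 53), so λ ≡ 51·41 ≡ 24.
  x = λ² - 32 - 32 = 576 - 64 ≡ 35; y = λ·(32 - 35) - 11 ≡ 23. → (35, 23)
3G: (35, 23) + (32, 11). λ = (11 - 23)/(32 - 35) ≡ 41/50 mod 53. 50⁻¹ ≡ 35 (mod 53), so λ ≡ 4.
  x = λ² - 35 - 32 = 16 - 67 ≡ 2; y = λ·(35 - 2) - 23 ≡ 3. → (2, 3)
4G: (2, 3) + (32, 11). λ = (11 - 3)/(32 - 2) ≡ 8/30 mod 53. 30⁻¹ ≡ 23 (mod 53), so λ ≡ 25.
  x = λ² - 2 - 32 = 625 - 34 ≡ 8; y = λ·(2 - 8) - 3 ≡ 6. → (8, 6)
5G: (8, 6) + (32, 11). λ = (11 - 6)/(32 - 8) ≡ 5/24 mod 53. 24⁻¹ ≡ 42 (mod 53), so λ ≡ 51.
  x = λ² - 8 - 32 = 2601 - 40 ≡ 17; y = λ·(8 - 17) - 6 ≡ 12. → (17, 12)
6G: (17, 12) + (32, 11). λ = (11 - 12)/(32 - 17) ≡ 52/15 mod 53. 15⁻¹ ≡ 46 (mod 53) since 15·46 = 690 ≡ 1, so λ ≡ 7.
  x = λ² - 17 - 32 = 49 - 49 ≡ 0; y = λ·(17 - 0) - 12 ≡ 1. → (0, 1)
7G: (0, 1) + (32, 11). λ = (11 - 1)/(32 - 0) ≡ 10/32 mod 53. 32⁻¹ ≡ 5 (mod 53), so λ ≡ 50.
  x = λ² - 0 - 32 = 2500 - 32 ≡ 30; y = λ·(0 - 30) - 1 ≡ 36. → (30, 36)
8G: (30, 36) + (32, 11). λ = (11 - 36)/(32 - 30) ≡ 28/2 mod 53. 2⁻¹ ≡ 27 (mod 53) since 2·27 = 54 ≡ 1, so λ ≡ 14.
  x = λ² - 30 - 32 = 196 - 62 ≡ 28; y = λ·(30 - 28) - 36 ≡ 45. → (28, 45)
9G: (28, 45) + (32, 11). λ = (11 - 45)/(32 - 28) ≡ 19/4 mod 53. 4⁻¹ ≡ 40 (mod 53), so λ ≡ 18.
  x = λ² - 28 - 32 = 324 - 60 ≡ 52; y = λ·(28 - 52) - 45 ≡ 0. → (52, 0)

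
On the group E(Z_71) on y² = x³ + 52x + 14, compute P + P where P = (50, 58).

(43, 6)

tangent at (50, 58): λ = (3·50² + 52)/(2·58) ≡ 26/45. 45⁻¹ ≡ 30 (mod 71), so λ ≡ 26·30 ≡ 70.
  x = λ² - 50 - 50 = 4900 - 100 ≡ 43; y = λ·(50 - 43) - 58 ≡ 6. → (43, 6)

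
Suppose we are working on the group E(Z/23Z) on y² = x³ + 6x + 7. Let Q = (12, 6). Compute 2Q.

(3, 12)

tangent at (12, 6): λ = (3·12² + 6)/(2·6) ≡ 1/12. 12⁻¹ ≡ 2 (mod 23), so λ ≡ 1·2 ≡ 2.
  x = λ² - 12 - 12 = 4 - 24 ≡ 3; y = λ·(12 - 3) - 6 ≡ 12. → (3, 12)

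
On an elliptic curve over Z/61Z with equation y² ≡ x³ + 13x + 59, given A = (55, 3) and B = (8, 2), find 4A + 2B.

First 4A:
Double-and-add on 4 = (100)₂. Start with A = (55, 3) for the leading 1-bit.
double: tangent at (55, 3): λ = (3·55² + 13)/(2·3) ≡ 60/6. 6⁻¹ ≡ 51 (mod 61) since 6·51 = 306 ≡ 1, so λ ≡ 60·51 ≡ 10.
  x = λ² - 55 - 55 = 100 - 110 ≡ 51; y = λ·(55 - 51) - 3 ≡ 37. → (51, 37)
double: tangent at (51, 37): λ = (3·51² + 13)/(2·37) ≡ 8/13. 13⁻¹ ≡ 47 (mod 61), so λ ≡ 8·47 ≡ 10.
  x = λ² - 51 - 51 = 100 - 102 ≡ 59; y = λ·(51 - 59) - 37 ≡ 5. → (59, 5)
4A = (59, 5).
Next 2B:
Repeated addition: build up to 2B.
2B: tangent at (8, 2): λ = (3·8² + 13)/(2·2) ≡ 22/4. 4⁻¹ ≡ 46 (mod 61), so λ ≡ 22·46 ≡ 36.
  x = λ² - 8 - 8 = 1296 - 16 ≡ 60; y = λ·(8 - 60) - 2 ≡ 17. → (60, 17)
2B = (60, 17).
Finally 4A + 2B:
(59, 5) + (60, 17). λ = (17 - 5)/(60 - 59) ≡ 12/1 mod 61. 1⁻¹ ≡ 1 (mod 61), so λ ≡ 12.
  x = λ² - 59 - 60 = 144 - 119 ≡ 25; y = λ·(59 - 25) - 5 ≡ 37. → (25, 37)

(25, 37)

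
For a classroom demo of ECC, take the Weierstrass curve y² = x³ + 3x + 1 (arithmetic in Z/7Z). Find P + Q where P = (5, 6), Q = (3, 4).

(5, 6) + (3, 4). λ = (4 - 6)/(3 - 5) ≡ 5/5 mod 7. 5⁻¹ ≡ 3 (mod 7), so λ ≡ 1.
  x = λ² - 5 - 3 = 1 - 8 ≡ 0; y = λ·(5 - 0) - 6 ≡ 6. → (0, 6)

(0, 6)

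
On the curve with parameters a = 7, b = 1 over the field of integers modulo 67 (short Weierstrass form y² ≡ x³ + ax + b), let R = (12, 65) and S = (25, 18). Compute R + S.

(51, 9)

(12, 65) + (25, 18). λ = (18 - 65)/(25 - 12) ≡ 20/13 mod 67. 13⁻¹ ≡ 31 (mod 67) since 13·31 = 403 ≡ 1, so λ ≡ 17.
  x = λ² - 12 - 25 = 289 - 37 ≡ 51; y = λ·(12 - 51) - 65 ≡ 9. → (51, 9)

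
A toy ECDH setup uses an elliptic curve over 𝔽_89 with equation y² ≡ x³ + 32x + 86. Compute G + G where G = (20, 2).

(39, 20)

tangent at (20, 2): λ = (3·20² + 32)/(2·2) ≡ 75/4. 4⁻¹ ≡ 67 (mod 89) since 4·67 = 268 ≡ 1, so λ ≡ 75·67 ≡ 41.
  x = λ² - 20 - 20 = 1681 - 40 ≡ 39; y = λ·(20 - 39) - 2 ≡ 20. → (39, 20)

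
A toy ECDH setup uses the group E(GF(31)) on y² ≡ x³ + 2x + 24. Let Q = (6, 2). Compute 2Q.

tangent at (6, 2): λ = (3·6² + 2)/(2·2) ≡ 17/4. 4⁻¹ ≡ 8 (mod 31), so λ ≡ 17·8 ≡ 12.
  x = λ² - 6 - 6 = 144 - 12 ≡ 8; y = λ·(6 - 8) - 2 ≡ 5. → (8, 5)

(8, 5)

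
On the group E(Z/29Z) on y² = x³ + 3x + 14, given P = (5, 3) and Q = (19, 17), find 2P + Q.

First 2P:
Repeated addition: build up to 2P.
2P: tangent at (5, 3): λ = (3·5² + 3)/(2·3) ≡ 20/6. 6⁻¹ ≡ 5 (mod 29), so λ ≡ 20·5 ≡ 13.
  x = λ² - 5 - 5 = 169 - 10 ≡ 14; y = λ·(5 - 14) - 3 ≡ 25. → (14, 25)
2P = (14, 25).
Finally 2P + Q:
(14, 25) + (19, 17). λ = (17 - 25)/(19 - 14) ≡ 21/5 mod 29. 5⁻¹ ≡ 6 (mod 29), so λ ≡ 10.
  x = λ² - 14 - 19 = 100 - 33 ≡ 9; y = λ·(14 - 9) - 25 ≡ 25. → (9, 25)

(9, 25)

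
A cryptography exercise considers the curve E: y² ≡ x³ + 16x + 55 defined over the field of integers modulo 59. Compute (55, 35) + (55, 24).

O

The two points share x = 55 and their y-coordinates satisfy 35 + 24 ≡ 0 (mod 59), so they are inverses. Their sum is the point at infinity.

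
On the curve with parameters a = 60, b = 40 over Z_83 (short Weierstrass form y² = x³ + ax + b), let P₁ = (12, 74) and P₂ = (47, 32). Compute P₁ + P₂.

(52, 57)

(12, 74) + (47, 32). λ = (32 - 74)/(47 - 12) ≡ 41/35 mod 83. 35⁻¹ ≡ 19 (mod 83), so λ ≡ 32.
  x = λ² - 12 - 47 = 1024 - 59 ≡ 52; y = λ·(12 - 52) - 74 ≡ 57. → (52, 57)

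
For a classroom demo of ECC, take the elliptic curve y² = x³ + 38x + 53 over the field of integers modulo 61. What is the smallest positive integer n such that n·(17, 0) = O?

2P: (17, 0) + (17, 0): same x and y₁ ≡ -y₂, so the sum is O.
2P = O, so the order is 2.

2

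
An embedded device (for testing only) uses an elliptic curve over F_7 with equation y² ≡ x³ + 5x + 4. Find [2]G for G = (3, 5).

tangent at (3, 5): λ = (3·3² + 5)/(2·5) ≡ 4/3. 3⁻¹ ≡ 5 (mod 7), so λ ≡ 4·5 ≡ 6.
  x = λ² - 3 - 3 = 36 - 6 ≡ 2; y = λ·(3 - 2) - 5 ≡ 1. → (2, 1)

(2, 1)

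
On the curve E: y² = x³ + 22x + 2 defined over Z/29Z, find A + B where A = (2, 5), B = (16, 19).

(2, 5) + (16, 19). λ = (19 - 5)/(16 - 2) ≡ 14/14 mod 29. 14⁻¹ ≡ 27 (mod 29) since 14·27 = 378 ≡ 1, so λ ≡ 1.
  x = λ² - 2 - 16 = 1 - 18 ≡ 12; y = λ·(2 - 12) - 5 ≡ 14. → (12, 14)

(12, 14)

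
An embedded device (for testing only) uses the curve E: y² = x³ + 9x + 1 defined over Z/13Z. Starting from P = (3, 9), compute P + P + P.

Repeated addition: build up to 3P.
2P: tangent at (3, 9): λ = (3·3² + 9)/(2·9) ≡ 10/5. 5⁻¹ ≡ 8 (mod 13), so λ ≡ 10·8 ≡ 2.
  x = λ² - 3 - 3 = 4 - 6 ≡ 11; y = λ·(3 - 11) - 9 ≡ 1. → (11, 1)
3P: (11, 1) + (3, 9). λ = (9 - 1)/(3 - 11) ≡ 8/5 mod 13. 5⁻¹ ≡ 8 (mod 13) since 5·8 = 40 ≡ 1, so λ ≡ 12.
  x = λ² - 11 - 3 = 144 - 14 ≡ 0; y = λ·(11 - 0) - 1 ≡ 1. → (0, 1)

(0, 1)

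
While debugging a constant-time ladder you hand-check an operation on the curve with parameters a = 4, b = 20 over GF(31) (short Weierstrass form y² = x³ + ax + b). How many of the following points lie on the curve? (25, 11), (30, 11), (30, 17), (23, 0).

(25, 11): 11² ≡ 28, rhs ≡ 28 → on.
(30, 11): 11² ≡ 28, rhs ≡ 15 → off.
(30, 17): 17² ≡ 10, rhs ≡ 15 → off.
(23, 0): 0² ≡ 0, rhs ≡ 3 → off.

1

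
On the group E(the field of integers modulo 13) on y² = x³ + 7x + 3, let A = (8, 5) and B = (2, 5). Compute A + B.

(8, 5) + (2, 5). λ = (5 - 5)/(2 - 8) ≡ 0/7 mod 13. 7⁻¹ ≡ 2 (mod 13) since 7·2 = 14 ≡ 1, so λ ≡ 0.
  x = λ² - 8 - 2 = 0 - 10 ≡ 3; y = λ·(8 - 3) - 5 ≡ 8. → (3, 8)

(3, 8)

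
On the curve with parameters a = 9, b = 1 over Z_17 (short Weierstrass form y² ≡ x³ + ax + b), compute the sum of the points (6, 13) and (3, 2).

(6, 13) + (3, 2). λ = (2 - 13)/(3 - 6) ≡ 6/14 mod 17. 14⁻¹ ≡ 11 (mod 17) since 14·11 = 154 ≡ 1, so λ ≡ 15.
  x = λ² - 6 - 3 = 225 - 9 ≡ 12; y = λ·(6 - 12) - 13 ≡ 16. → (12, 16)

(12, 16)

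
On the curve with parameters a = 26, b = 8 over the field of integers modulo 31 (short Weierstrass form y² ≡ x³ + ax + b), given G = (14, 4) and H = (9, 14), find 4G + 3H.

First 4G:
Double-and-add on 4 = (100)₂. Start with G = (14, 4) for the leading 1-bit.
double: tangent at (14, 4): λ = (3·14² + 26)/(2·4) ≡ 25/8. 8⁻¹ ≡ 4 (mod 31), so λ ≡ 25·4 ≡ 7.
  x = λ² - 14 - 14 = 49 - 28 ≡ 21; y = λ·(14 - 21) - 4 ≡ 9. → (21, 9)
double: tangent at (21, 9): λ = (3·21² + 26)/(2·9) ≡ 16/18. 18⁻¹ ≡ 19 (mod 31), so λ ≡ 16·19 ≡ 25.
  x = λ² - 21 - 21 = 625 - 42 ≡ 25; y = λ·(21 - 25) - 9 ≡ 15. → (25, 15)
4G = (25, 15).
Next 3H:
Repeated addition: build up to 3H.
2H: tangent at (9, 14): λ = (3·9² + 26)/(2·14) ≡ 21/28. 28⁻¹ ≡ 10 (mod 31) since 28·10 = 280 ≡ 1, so λ ≡ 21·10 ≡ 24.
  x = λ² - 9 - 9 = 576 - 18 ≡ 0; y = λ·(9 - 0) - 14 ≡ 16. → (0, 16)
3H: (0, 16) + (9, 14). λ = (14 - 16)/(9 - 0) ≡ 29/9 mod 31. 9⁻¹ ≡ 7 (mod 31), so λ ≡ 17.
  x = λ² - 0 - 9 = 289 - 9 ≡ 1; y = λ·(0 - 1) - 16 ≡ 29. → (1, 29)
3H = (1, 29).
Finally 4G + 3H:
(25, 15) + (1, 29). λ = (29 - 15)/(1 - 25) ≡ 14/7 mod 31. 7⁻¹ ≡ 9 (mod 31), so λ ≡ 2.
  x = λ² - 25 - 1 = 4 - 26 ≡ 9; y = λ·(25 - 9) - 15 ≡ 17. → (9, 17)

(9, 17)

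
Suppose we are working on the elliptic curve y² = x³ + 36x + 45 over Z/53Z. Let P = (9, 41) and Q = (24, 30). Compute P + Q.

(9, 41) + (24, 30). λ = (30 - 41)/(24 - 9) ≡ 42/15 mod 53. 15⁻¹ ≡ 46 (mod 53), so λ ≡ 24.
  x = λ² - 9 - 24 = 576 - 33 ≡ 13; y = λ·(9 - 13) - 41 ≡ 22. → (13, 22)

(13, 22)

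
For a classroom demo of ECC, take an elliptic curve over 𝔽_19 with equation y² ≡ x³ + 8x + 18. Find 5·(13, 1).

Write Q = (13, 1).
Double-and-add on 5 = (101)₂. Start with Q = (13, 1) for the leading 1-bit.
double: tangent at (13, 1): λ = (3·13² + 8)/(2·1) ≡ 2/2. 2⁻¹ ≡ 10 (mod 19), so λ ≡ 2·10 ≡ 1.
  x = λ² - 13 - 13 = 1 - 26 ≡ 13; y = λ·(13 - 13) - 1 ≡ 18. → (13, 18)
double: tangent at (13, 18): λ = (3·13² + 8)/(2·18) ≡ 2/17. 17⁻¹ ≡ 9 (mod 19) since 17·9 = 153 ≡ 1, so λ ≡ 2·9 ≡ 18.
  x = λ² - 13 - 13 = 324 - 26 ≡ 13; y = λ·(13 - 13) - 18 ≡ 1. → (13, 1)
add Q: tangent at (13, 1): λ = (3·13² + 8)/(2·1) ≡ 2/2. 2⁻¹ ≡ 10 (mod 19), so λ ≡ 2·10 ≡ 1.
  x = λ² - 13 - 13 = 1 - 26 ≡ 13; y = λ·(13 - 13) - 1 ≡ 18. → (13, 18)

(13, 18)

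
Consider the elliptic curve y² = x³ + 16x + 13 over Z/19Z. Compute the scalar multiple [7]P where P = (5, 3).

(11, 0)

Repeated addition: build up to 7P.
2P: tangent at (5, 3): λ = (3·5² + 16)/(2·3) ≡ 15/6. 6⁻¹ ≡ 16 (mod 19) since 6·16 = 96 ≡ 1, so λ ≡ 15·16 ≡ 12.
  x = λ² - 5 - 5 = 144 - 10 ≡ 1; y = λ·(5 - 1) - 3 ≡ 7. → (1, 7)
3P: (1, 7) + (5, 3). λ = (3 - 7)/(5 - 1) ≡ 15/4 mod 19. 4⁻¹ ≡ 5 (mod 19), so λ ≡ 18.
  x = λ² - 1 - 5 = 324 - 6 ≡ 14; y = λ·(1 - 14) - 7 ≡ 6. → (14, 6)
4P: (14, 6) + (5, 3). λ = (3 - 6)/(5 - 14) ≡ 16/10 mod 19. 10⁻¹ ≡ 2 (mod 19) since 10·2 = 20 ≡ 1, so λ ≡ 13.
  x = λ² - 14 - 5 = 169 - 19 ≡ 17; y = λ·(14 - 17) - 6 ≡ 12. → (17, 12)
5P: (17, 12) + (5, 3). λ = (3 - 12)/(5 - 17) ≡ 10/7 mod 19. 7⁻¹ ≡ 11 (mod 19), so λ ≡ 15.
  x = λ² - 17 - 5 = 225 - 22 ≡ 13; y = λ·(17 - 13) - 12 ≡ 10. → (13, 10)
6P: (13, 10) + (5, 3). λ = (3 - 10)/(5 - 13) ≡ 12/11 mod 19. 11⁻¹ ≡ 7 (mod 19), so λ ≡ 8.
  x = λ² - 13 - 5 = 64 - 18 ≡ 8; y = λ·(13 - 8) - 10 ≡ 11. → (8, 11)
7P: (8, 11) + (5, 3). λ = (3 - 11)/(5 - 8) ≡ 11/16 mod 19. 16⁻¹ ≡ 6 (mod 19) since 16·6 = 96 ≡ 1, so λ ≡ 9.
  x = λ² - 8 - 5 = 81 - 13 ≡ 11; y = λ·(8 - 11) - 11 ≡ 0. → (11, 0)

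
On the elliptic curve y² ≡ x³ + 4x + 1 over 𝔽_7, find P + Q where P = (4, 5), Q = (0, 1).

(4, 2)

(4, 5) + (0, 1). λ = (1 - 5)/(0 - 4) ≡ 3/3 mod 7. 3⁻¹ ≡ 5 (mod 7), so λ ≡ 1.
  x = λ² - 4 - 0 = 1 - 4 ≡ 4; y = λ·(4 - 4) - 5 ≡ 2. → (4, 2)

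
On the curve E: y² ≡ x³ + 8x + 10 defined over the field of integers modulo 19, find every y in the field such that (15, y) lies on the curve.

3, 16

x³ + 8x + 10 = 3505 ≡ 9 (mod 19).
Square roots of 9 mod 19: 3 and 16 (since 3² = 9 ≡ 9).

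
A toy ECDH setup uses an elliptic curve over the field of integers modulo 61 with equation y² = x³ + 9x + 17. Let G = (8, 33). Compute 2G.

(36, 37)

tangent at (8, 33): λ = (3·8² + 9)/(2·33) ≡ 18/5. 5⁻¹ ≡ 49 (mod 61), so λ ≡ 18·49 ≡ 28.
  x = λ² - 8 - 8 = 784 - 16 ≡ 36; y = λ·(8 - 36) - 33 ≡ 37. → (36, 37)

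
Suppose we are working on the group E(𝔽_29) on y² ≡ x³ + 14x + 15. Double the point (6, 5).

(22, 26)

tangent at (6, 5): λ = (3·6² + 14)/(2·5) ≡ 6/10. 10⁻¹ ≡ 3 (mod 29) since 10·3 = 30 ≡ 1, so λ ≡ 6·3 ≡ 18.
  x = λ² - 6 - 6 = 324 - 12 ≡ 22; y = λ·(6 - 22) - 5 ≡ 26. → (22, 26)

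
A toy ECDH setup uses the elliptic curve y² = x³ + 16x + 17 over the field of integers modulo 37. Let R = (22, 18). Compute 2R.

tangent at (22, 18): λ = (3·22² + 16)/(2·18) ≡ 25/36. 36⁻¹ ≡ 36 (mod 37) since 36·36 = 1296 ≡ 1, so λ ≡ 25·36 ≡ 12.
  x = λ² - 22 - 22 = 144 - 44 ≡ 26; y = λ·(22 - 26) - 18 ≡ 8. → (26, 8)

(26, 8)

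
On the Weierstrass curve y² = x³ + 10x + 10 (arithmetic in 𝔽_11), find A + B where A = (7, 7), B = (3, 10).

(7, 7) + (3, 10). λ = (10 - 7)/(3 - 7) ≡ 3/7 mod 11. 7⁻¹ ≡ 8 (mod 11), so λ ≡ 2.
  x = λ² - 7 - 3 = 4 - 10 ≡ 5; y = λ·(7 - 5) - 7 ≡ 8. → (5, 8)

(5, 8)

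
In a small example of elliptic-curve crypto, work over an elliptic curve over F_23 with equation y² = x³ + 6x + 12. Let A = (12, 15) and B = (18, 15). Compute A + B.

(12, 15) + (18, 15). λ = (15 - 15)/(18 - 12) ≡ 0/6 mod 23. 6⁻¹ ≡ 4 (mod 23), so λ ≡ 0.
  x = λ² - 12 - 18 = 0 - 30 ≡ 16; y = λ·(12 - 16) - 15 ≡ 8. → (16, 8)

(16, 8)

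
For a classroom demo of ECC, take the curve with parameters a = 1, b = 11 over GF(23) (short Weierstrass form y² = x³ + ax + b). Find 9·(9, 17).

(7, 4)

Write P = (9, 17).
Double-and-add on 9 = (1001)₂. Start with P = (9, 17) for the leading 1-bit.
double: tangent at (9, 17): λ = (3·9² + 1)/(2·17) ≡ 14/11. 11⁻¹ ≡ 21 (mod 23) since 11·21 = 231 ≡ 1, so λ ≡ 14·21 ≡ 18.
  x = λ² - 9 - 9 = 324 - 18 ≡ 7; y = λ·(9 - 7) - 17 ≡ 19. → (7, 19)
double: tangent at (7, 19): λ = (3·7² + 1)/(2·19) ≡ 10/15. 15⁻¹ ≡ 20 (mod 23) since 15·20 = 300 ≡ 1, so λ ≡ 10·20 ≡ 16.
  x = λ² - 7 - 7 = 256 - 14 ≡ 12; y = λ·(7 - 12) - 19 ≡ 16. → (12, 16)
double: tangent at (12, 16): λ = (3·12² + 1)/(2·16) ≡ 19/9. 9⁻¹ ≡ 18 (mod 23), so λ ≡ 19·18 ≡ 20.
  x = λ² - 12 - 12 = 400 - 24 ≡ 8; y = λ·(12 - 8) - 16 ≡ 18. → (8, 18)
add P: (8, 18) + (9, 17). λ = (17 - 18)/(9 - 8) ≡ 22/1 mod 23. 1⁻¹ ≡ 1 (mod 23), so λ ≡ 22.
  x = λ² - 8 - 9 = 484 - 17 ≡ 7; y = λ·(8 - 7) - 18 ≡ 4. → (7, 4)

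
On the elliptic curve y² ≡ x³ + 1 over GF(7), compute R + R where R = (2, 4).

tangent at (2, 4): λ = (3·2² + 0)/(2·4) ≡ 5/1. 1⁻¹ ≡ 1 (mod 7) since 1·1 = 1 ≡ 1, so λ ≡ 5·1 ≡ 5.
  x = λ² - 2 - 2 = 25 - 4 ≡ 0; y = λ·(2 - 0) - 4 ≡ 6. → (0, 6)

(0, 6)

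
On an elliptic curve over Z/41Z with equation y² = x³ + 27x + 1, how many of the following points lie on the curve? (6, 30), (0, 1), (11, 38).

(6, 30): 30² ≡ 39, rhs ≡ 10 → off.
(0, 1): 1² ≡ 1, rhs ≡ 1 → on.
(11, 38): 38² ≡ 9, rhs ≡ 30 → off.

1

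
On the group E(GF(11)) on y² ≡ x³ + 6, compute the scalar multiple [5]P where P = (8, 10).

Double-and-add on 5 = (101)₂. Start with P = (8, 10) for the leading 1-bit.
double: tangent at (8, 10): λ = (3·8² + 0)/(2·10) ≡ 5/9. 9⁻¹ ≡ 5 (mod 11) since 9·5 = 45 ≡ 1, so λ ≡ 5·5 ≡ 3.
  x = λ² - 8 - 8 = 9 - 16 ≡ 4; y = λ·(8 - 4) - 10 ≡ 2. → (4, 2)
double: tangent at (4, 2): λ = (3·4² + 0)/(2·2) ≡ 4/4. 4⁻¹ ≡ 3 (mod 11) since 4·3 = 12 ≡ 1, so λ ≡ 4·3 ≡ 1.
  x = λ² - 4 - 4 = 1 - 8 ≡ 4; y = λ·(4 - 4) - 2 ≡ 9. → (4, 9)
add P: (4, 9) + (8, 10). λ = (10 - 9)/(8 - 4) ≡ 1/4 mod 11. 4⁻¹ ≡ 3 (mod 11), so λ ≡ 3.
  x = λ² - 4 - 8 = 9 - 12 ≡ 8; y = λ·(4 - 8) - 9 ≡ 1. → (8, 1)

(8, 1)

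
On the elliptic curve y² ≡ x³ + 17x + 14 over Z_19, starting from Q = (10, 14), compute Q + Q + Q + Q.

Double-and-add on 4 = (100)₂. Start with Q = (10, 14) for the leading 1-bit.
double: tangent at (10, 14): λ = (3·10² + 17)/(2·14) ≡ 13/9. 9⁻¹ ≡ 17 (mod 19) since 9·17 = 153 ≡ 1, so λ ≡ 13·17 ≡ 12.
  x = λ² - 10 - 10 = 144 - 20 ≡ 10; y = λ·(10 - 10) - 14 ≡ 5. → (10, 5)
double: tangent at (10, 5): λ = (3·10² + 17)/(2·5) ≡ 13/10. 10⁻¹ ≡ 2 (mod 19) since 10·2 = 20 ≡ 1, so λ ≡ 13·2 ≡ 7.
  x = λ² - 10 - 10 = 49 - 20 ≡ 10; y = λ·(10 - 10) - 5 ≡ 14. → (10, 14)

(10, 14)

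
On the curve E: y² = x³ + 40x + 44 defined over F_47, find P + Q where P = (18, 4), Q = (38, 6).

(18, 4) + (38, 6). λ = (6 - 4)/(38 - 18) ≡ 2/20 mod 47. 20⁻¹ ≡ 40 (mod 47), so λ ≡ 33.
  x = λ² - 18 - 38 = 1089 - 56 ≡ 46; y = λ·(18 - 46) - 4 ≡ 12. → (46, 12)

(46, 12)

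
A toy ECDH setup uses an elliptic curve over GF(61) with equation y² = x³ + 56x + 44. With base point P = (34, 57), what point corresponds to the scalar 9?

Double-and-add on 9 = (1001)₂. Start with P = (34, 57) for the leading 1-bit.
double: tangent at (34, 57): λ = (3·34² + 56)/(2·57) ≡ 47/53. 53⁻¹ ≡ 38 (mod 61), so λ ≡ 47·38 ≡ 17.
  x = λ² - 34 - 34 = 289 - 68 ≡ 38; y = λ·(34 - 38) - 57 ≡ 58. → (38, 58)
double: tangent at (38, 58): λ = (3·38² + 56)/(2·58) ≡ 57/55. 55⁻¹ ≡ 10 (mod 61) since 55·10 = 550 ≡ 1, so λ ≡ 57·10 ≡ 21.
  x = λ² - 38 - 38 = 441 - 76 ≡ 60; y = λ·(38 - 60) - 58 ≡ 29. → (60, 29)
double: tangent at (60, 29): λ = (3·60² + 56)/(2·29) ≡ 59/58. 58⁻¹ ≡ 20 (mod 61) since 58·20 = 1160 ≡ 1, so λ ≡ 59·20 ≡ 21.
  x = λ² - 60 - 60 = 441 - 120 ≡ 16; y = λ·(60 - 16) - 29 ≡ 41. → (16, 41)
add P: (16, 41) + (34, 57). λ = (57 - 41)/(34 - 16) ≡ 16/18 mod 61. 18⁻¹ ≡ 17 (mod 61), so λ ≡ 28.
  x = λ² - 16 - 34 = 784 - 50 ≡ 2; y = λ·(16 - 2) - 41 ≡ 46. → (2, 46)

(2, 46)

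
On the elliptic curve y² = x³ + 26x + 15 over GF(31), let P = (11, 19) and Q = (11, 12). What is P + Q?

The two points share x = 11 and their y-coordinates satisfy 19 + 12 ≡ 0 (mod 31), so they are inverses. Their sum is ∞.

O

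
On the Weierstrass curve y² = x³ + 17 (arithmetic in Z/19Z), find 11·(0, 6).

Write P = (0, 6).
Double-and-add on 11 = (1011)₂. Start with P = (0, 6) for the leading 1-bit.
double: tangent at (0, 6): λ = (3·0² + 0)/(2·6) ≡ 0/12. 12⁻¹ ≡ 8 (mod 19) since 12·8 = 96 ≡ 1, so λ ≡ 0·8 ≡ 0.
  x = λ² - 0 - 0 = 0 - 0 ≡ 0; y = λ·(0 - 0) - 6 ≡ 13. → (0, 13)
double: tangent at (0, 13): λ = (3·0² + 0)/(2·13) ≡ 0/7. 7⁻¹ ≡ 11 (mod 19), so λ ≡ 0·11 ≡ 0.
  x = λ² - 0 - 0 = 0 - 0 ≡ 0; y = λ·(0 - 0) - 13 ≡ 6. → (0, 6)
add P: tangent at (0, 6): λ = (3·0² + 0)/(2·6) ≡ 0/12. 12⁻¹ ≡ 8 (mod 19), so λ ≡ 0·8 ≡ 0.
  x = λ² - 0 - 0 = 0 - 0 ≡ 0; y = λ·(0 - 0) - 6 ≡ 13. → (0, 13)
double: tangent at (0, 13): λ = (3·0² + 0)/(2·13) ≡ 0/7. 7⁻¹ ≡ 11 (mod 19) since 7·11 = 77 ≡ 1, so λ ≡ 0·11 ≡ 0.
  x = λ² - 0 - 0 = 0 - 0 ≡ 0; y = λ·(0 - 0) - 13 ≡ 6. → (0, 6)
add P: tangent at (0, 6): λ = (3·0² + 0)/(2·6) ≡ 0/12. 12⁻¹ ≡ 8 (mod 19) since 12·8 = 96 ≡ 1, so λ ≡ 0·8 ≡ 0.
  x = λ² - 0 - 0 = 0 - 0 ≡ 0; y = λ·(0 - 0) - 6 ≡ 13. → (0, 13)

(0, 13)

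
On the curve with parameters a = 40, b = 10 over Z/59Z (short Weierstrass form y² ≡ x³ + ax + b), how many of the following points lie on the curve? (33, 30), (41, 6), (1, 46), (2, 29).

1

(33, 30): 30² ≡ 15, rhs ≡ 38 → off.
(41, 6): 6² ≡ 36, rhs ≡ 7 → off.
(1, 46): 46² ≡ 51, rhs ≡ 51 → on.
(2, 29): 29² ≡ 15, rhs ≡ 39 → off.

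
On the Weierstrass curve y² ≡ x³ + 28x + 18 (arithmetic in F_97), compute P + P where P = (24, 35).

tangent at (24, 35): λ = (3·24² + 28)/(2·35) ≡ 10/70. 70⁻¹ ≡ 79 (mod 97) since 70·79 = 5530 ≡ 1, so λ ≡ 10·79 ≡ 14.
  x = λ² - 24 - 24 = 196 - 48 ≡ 51; y = λ·(24 - 51) - 35 ≡ 72. → (51, 72)

(51, 72)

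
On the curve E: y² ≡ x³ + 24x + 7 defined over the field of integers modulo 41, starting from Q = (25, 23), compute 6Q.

Double-and-add on 6 = (110)₂. Start with Q = (25, 23) for the leading 1-bit.
double: tangent at (25, 23): λ = (3·25² + 24)/(2·23) ≡ 13/5. 5⁻¹ ≡ 33 (mod 41) since 5·33 = 165 ≡ 1, so λ ≡ 13·33 ≡ 19.
  x = λ² - 25 - 25 = 361 - 50 ≡ 24; y = λ·(25 - 24) - 23 ≡ 37. → (24, 37)
add Q: (24, 37) + (25, 23). λ = (23 - 37)/(25 - 24) ≡ 27/1 mod 41. 1⁻¹ ≡ 1 (mod 41) since 1·1 = 1 ≡ 1, so λ ≡ 27.
  x = λ² - 24 - 25 = 729 - 49 ≡ 24; y = λ·(24 - 24) - 37 ≡ 4. → (24, 4)
double: tangent at (24, 4): λ = (3·24² + 24)/(2·4) ≡ 30/8. 8⁻¹ ≡ 36 (mod 41), so λ ≡ 30·36 ≡ 14.
  x = λ² - 24 - 24 = 196 - 48 ≡ 25; y = λ·(24 - 25) - 4 ≡ 23. → (25, 23)

(25, 23)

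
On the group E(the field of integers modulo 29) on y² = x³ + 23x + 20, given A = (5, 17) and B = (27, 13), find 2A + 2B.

(12, 9)

First 2A:
Repeated addition: build up to 2A.
2A: tangent at (5, 17): λ = (3·5² + 23)/(2·17) ≡ 11/5. 5⁻¹ ≡ 6 (mod 29), so λ ≡ 11·6 ≡ 8.
  x = λ² - 5 - 5 = 64 - 10 ≡ 25; y = λ·(5 - 25) - 17 ≡ 26. → (25, 26)
2A = (25, 26).
Next 2B:
Repeated addition: build up to 2B.
2B: tangent at (27, 13): λ = (3·27² + 23)/(2·13) ≡ 6/26. 26⁻¹ ≡ 19 (mod 29), so λ ≡ 6·19 ≡ 27.
  x = λ² - 27 - 27 = 729 - 54 ≡ 8; y = λ·(27 - 8) - 13 ≡ 7. → (8, 7)
2B = (8, 7).
Finally 2A + 2B:
(25, 26) + (8, 7). λ = (7 - 26)/(8 - 25) ≡ 10/12 mod 29. 12⁻¹ ≡ 17 (mod 29) since 12·17 = 204 ≡ 1, so λ ≡ 25.
  x = λ² - 25 - 8 = 625 - 33 ≡ 12; y = λ·(25 - 12) - 26 ≡ 9. → (12, 9)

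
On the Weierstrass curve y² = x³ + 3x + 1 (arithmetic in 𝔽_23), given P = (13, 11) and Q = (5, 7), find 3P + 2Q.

(14, 2)

First 3P:
Repeated addition: build up to 3P.
2P: tangent at (13, 11): λ = (3·13² + 3)/(2·11) ≡ 4/22. 22⁻¹ ≡ 22 (mod 23) since 22·22 = 484 ≡ 1, so λ ≡ 4·22 ≡ 19.
  x = λ² - 13 - 13 = 361 - 26 ≡ 13; y = λ·(13 - 13) - 11 ≡ 12. → (13, 12)
3P: (13, 12) + (13, 11): same x and y₁ ≡ -y₂, so the sum is O.
3P = O.
Next 2Q:
Repeated addition: build up to 2Q.
2Q: tangent at (5, 7): λ = (3·5² + 3)/(2·7) ≡ 9/14. 14⁻¹ ≡ 5 (mod 23) since 14·5 = 70 ≡ 1, so λ ≡ 9·5 ≡ 22.
  x = λ² - 5 - 5 = 484 - 10 ≡ 14; y = λ·(5 - 14) - 7 ≡ 2. → (14, 2)
2Q = (14, 2).
Finally 3P + 2Q:
O + (14, 2) = (14, 2) (identity).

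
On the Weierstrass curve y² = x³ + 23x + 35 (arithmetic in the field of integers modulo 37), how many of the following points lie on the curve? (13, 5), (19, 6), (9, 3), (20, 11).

1

(13, 5): 5² ≡ 25, rhs ≡ 15 → off.
(19, 6): 6² ≡ 36, rhs ≡ 5 → off.
(9, 3): 3² ≡ 9, rhs ≡ 9 → on.
(20, 11): 11² ≡ 10, rhs ≡ 22 → off.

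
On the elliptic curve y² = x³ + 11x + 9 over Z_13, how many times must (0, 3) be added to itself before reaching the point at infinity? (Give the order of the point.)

6

2P: tangent at (0, 3): λ = (3·0² + 11)/(2·3) ≡ 11/6. 6⁻¹ ≡ 11 (mod 13) since 6·11 = 66 ≡ 1, so λ ≡ 11·11 ≡ 4.
  x = λ² - 0 - 0 = 16 - 0 ≡ 3; y = λ·(0 - 3) - 3 ≡ 11. → (3, 11)
3P: (3, 11) + (0, 3). λ = (3 - 11)/(0 - 3) ≡ 5/10 mod 13. 10⁻¹ ≡ 4 (mod 13), so λ ≡ 7.
  x = λ² - 3 - 0 = 49 - 3 ≡ 7; y = λ·(3 - 7) - 11 ≡ 0. → (7, 0)
4P: (7, 0) + (0, 3). λ = (3 - 0)/(0 - 7) ≡ 3/6 mod 13. 6⁻¹ ≡ 11 (mod 13) since 6·11 = 66 ≡ 1, so λ ≡ 7.
  x = λ² - 7 - 0 = 49 - 7 ≡ 3; y = λ·(7 - 3) - 0 ≡ 2. → (3, 2)
5P: (3, 2) + (0, 3). λ = (3 - 2)/(0 - 3) ≡ 1/10 mod 13. 10⁻¹ ≡ 4 (mod 13), so λ ≡ 4.
  x = λ² - 3 - 0 = 16 - 3 ≡ 0; y = λ·(3 - 0) - 2 ≡ 10. → (0, 10)
6P: (0, 10) + (0, 3): same x and y₁ ≡ -y₂, so the sum is the point at infinity.
6P = the point at infinity, so the order is 6.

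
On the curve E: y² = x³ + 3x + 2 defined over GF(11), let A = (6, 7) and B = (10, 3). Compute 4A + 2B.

First 4A:
Double-and-add on 4 = (100)₂. Start with A = (6, 7) for the leading 1-bit.
double: tangent at (6, 7): λ = (3·6² + 3)/(2·7) ≡ 1/3. 3⁻¹ ≡ 4 (mod 11), so λ ≡ 1·4 ≡ 4.
  x = λ² - 6 - 6 = 16 - 12 ≡ 4; y = λ·(6 - 4) - 7 ≡ 1. → (4, 1)
double: tangent at (4, 1): λ = (3·4² + 3)/(2·1) ≡ 7/2. 2⁻¹ ≡ 6 (mod 11), so λ ≡ 7·6 ≡ 9.
  x = λ² - 4 - 4 = 81 - 8 ≡ 7; y = λ·(4 - 7) - 1 ≡ 5. → (7, 5)
4A = (7, 5).
Next 2B:
Repeated addition: build up to 2B.
2B: tangent at (10, 3): λ = (3·10² + 3)/(2·3) ≡ 6/6. 6⁻¹ ≡ 2 (mod 11), so λ ≡ 6·2 ≡ 1.
  x = λ² - 10 - 10 = 1 - 20 ≡ 3; y = λ·(10 - 3) - 3 ≡ 4. → (3, 4)
2B = (3, 4).
Finally 4A + 2B:
(7, 5) + (3, 4). λ = (4 - 5)/(3 - 7) ≡ 10/7 mod 11. 7⁻¹ ≡ 8 (mod 11), so λ ≡ 3.
  x = λ² - 7 - 3 = 9 - 10 ≡ 10; y = λ·(7 - 10) - 5 ≡ 8. → (10, 8)

(10, 8)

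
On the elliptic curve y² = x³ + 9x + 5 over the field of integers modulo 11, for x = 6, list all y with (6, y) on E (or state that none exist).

x³ + 9x + 5 = 275 ≡ 0 (mod 11).
Only y = 0 satisfies y² ≡ 0.

0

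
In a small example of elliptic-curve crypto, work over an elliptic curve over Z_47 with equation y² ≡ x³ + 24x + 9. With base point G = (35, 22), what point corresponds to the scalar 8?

O

Double-and-add on 8 = (1000)₂. Start with G = (35, 22) for the leading 1-bit.
double: tangent at (35, 22): λ = (3·35² + 24)/(2·22) ≡ 33/44. 44⁻¹ ≡ 31 (mod 47), so λ ≡ 33·31 ≡ 36.
  x = λ² - 35 - 35 = 1296 - 70 ≡ 4; y = λ·(35 - 4) - 22 ≡ 13. → (4, 13)
double: tangent at (4, 13): λ = (3·4² + 24)/(2·13) ≡ 25/26. 26⁻¹ ≡ 38 (mod 47), so λ ≡ 25·38 ≡ 10.
  x = λ² - 4 - 4 = 100 - 8 ≡ 45; y = λ·(4 - 45) - 13 ≡ 0. → (45, 0)
double: (45, 0) + (45, 0): same x and y₁ ≡ -y₂, so the sum is 𝒪.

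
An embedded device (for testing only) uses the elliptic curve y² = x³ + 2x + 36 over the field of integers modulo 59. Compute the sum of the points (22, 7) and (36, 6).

(29, 23)

(22, 7) + (36, 6). λ = (6 - 7)/(36 - 22) ≡ 58/14 mod 59. 14⁻¹ ≡ 38 (mod 59), so λ ≡ 21.
  x = λ² - 22 - 36 = 441 - 58 ≡ 29; y = λ·(22 - 29) - 7 ≡ 23. → (29, 23)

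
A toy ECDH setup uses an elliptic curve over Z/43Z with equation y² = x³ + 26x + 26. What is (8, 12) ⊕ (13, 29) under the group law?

(37, 27)

(8, 12) + (13, 29). λ = (29 - 12)/(13 - 8) ≡ 17/5 mod 43. 5⁻¹ ≡ 26 (mod 43) since 5·26 = 130 ≡ 1, so λ ≡ 12.
  x = λ² - 8 - 13 = 144 - 21 ≡ 37; y = λ·(8 - 37) - 12 ≡ 27. → (37, 27)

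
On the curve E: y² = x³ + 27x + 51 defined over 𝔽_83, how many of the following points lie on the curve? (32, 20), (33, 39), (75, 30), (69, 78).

3

(32, 20): 20² ≡ 68, rhs ≡ 68 → on.
(33, 39): 39² ≡ 27, rhs ≡ 27 → on.
(75, 30): 30² ≡ 70, rhs ≡ 70 → on.
(69, 78): 78² ≡ 25, rhs ≡ 0 → off.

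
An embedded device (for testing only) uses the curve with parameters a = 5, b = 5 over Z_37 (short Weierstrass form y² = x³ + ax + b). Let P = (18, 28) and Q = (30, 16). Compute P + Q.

(18, 28) + (30, 16). λ = (16 - 28)/(30 - 18) ≡ 25/12 mod 37. 12⁻¹ ≡ 34 (mod 37) since 12·34 = 408 ≡ 1, so λ ≡ 36.
  x = λ² - 18 - 30 = 1296 - 48 ≡ 27; y = λ·(18 - 27) - 28 ≡ 18. → (27, 18)

(27, 18)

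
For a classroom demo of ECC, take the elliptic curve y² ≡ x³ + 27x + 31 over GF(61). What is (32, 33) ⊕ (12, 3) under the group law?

(4, 9)

(32, 33) + (12, 3). λ = (3 - 33)/(12 - 32) ≡ 31/41 mod 61. 41⁻¹ ≡ 3 (mod 61), so λ ≡ 32.
  x = λ² - 32 - 12 = 1024 - 44 ≡ 4; y = λ·(32 - 4) - 33 ≡ 9. → (4, 9)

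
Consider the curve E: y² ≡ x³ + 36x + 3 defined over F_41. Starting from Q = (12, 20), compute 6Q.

Repeated addition: build up to 6Q.
2Q: tangent at (12, 20): λ = (3·12² + 36)/(2·20) ≡ 17/40. 40⁻¹ ≡ 40 (mod 41) since 40·40 = 1600 ≡ 1, so λ ≡ 17·40 ≡ 24.
  x = λ² - 12 - 12 = 576 - 24 ≡ 19; y = λ·(12 - 19) - 20 ≡ 17. → (19, 17)
3Q: (19, 17) + (12, 20). λ = (20 - 17)/(12 - 19) ≡ 3/34 mod 41. 34⁻¹ ≡ 35 (mod 41) since 34·35 = 1190 ≡ 1, so λ ≡ 23.
  x = λ² - 19 - 12 = 529 - 31 ≡ 6; y = λ·(19 - 6) - 17 ≡ 36. → (6, 36)
4Q: (6, 36) + (12, 20). λ = (20 - 36)/(12 - 6) ≡ 25/6 mod 41. 6⁻¹ ≡ 7 (mod 41) since 6·7 = 42 ≡ 1, so λ ≡ 11.
  x = λ² - 6 - 12 = 121 - 18 ≡ 21; y = λ·(6 - 21) - 36 ≡ 4. → (21, 4)
5Q: (21, 4) + (12, 20). λ = (20 - 4)/(12 - 21) ≡ 16/32 mod 41. 32⁻¹ ≡ 9 (mod 41), so λ ≡ 21.
  x = λ² - 21 - 12 = 441 - 33 ≡ 39; y = λ·(21 - 39) - 4 ≡ 28. → (39, 28)
6Q: (39, 28) + (12, 20). λ = (20 - 28)/(12 - 39) ≡ 33/14 mod 41. 14⁻¹ ≡ 3 (mod 41) since 14·3 = 42 ≡ 1, so λ ≡ 17.
  x = λ² - 39 - 12 = 289 - 51 ≡ 33; y = λ·(39 - 33) - 28 ≡ 33. → (33, 33)

(33, 33)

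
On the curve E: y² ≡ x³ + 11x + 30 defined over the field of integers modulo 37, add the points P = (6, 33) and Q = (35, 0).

(24, 13)

(6, 33) + (35, 0). λ = (0 - 33)/(35 - 6) ≡ 4/29 mod 37. 29⁻¹ ≡ 23 (mod 37), so λ ≡ 18.
  x = λ² - 6 - 35 = 324 - 41 ≡ 24; y = λ·(6 - 24) - 33 ≡ 13. → (24, 13)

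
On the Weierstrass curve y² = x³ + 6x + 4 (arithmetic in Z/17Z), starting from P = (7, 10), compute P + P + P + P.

Double-and-add on 4 = (100)₂. Start with P = (7, 10) for the leading 1-bit.
double: tangent at (7, 10): λ = (3·7² + 6)/(2·10) ≡ 0/3. 3⁻¹ ≡ 6 (mod 17), so λ ≡ 0·6 ≡ 0.
  x = λ² - 7 - 7 = 0 - 14 ≡ 3; y = λ·(7 - 3) - 10 ≡ 7. → (3, 7)
double: tangent at (3, 7): λ = (3·3² + 6)/(2·7) ≡ 16/14. 14⁻¹ ≡ 11 (mod 17), so λ ≡ 16·11 ≡ 6.
  x = λ² - 3 - 3 = 36 - 6 ≡ 13; y = λ·(3 - 13) - 7 ≡ 1. → (13, 1)

(13, 1)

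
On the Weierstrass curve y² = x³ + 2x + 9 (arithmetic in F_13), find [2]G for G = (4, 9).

tangent at (4, 9): λ = (3·4² + 2)/(2·9) ≡ 11/5. 5⁻¹ ≡ 8 (mod 13), so λ ≡ 11·8 ≡ 10.
  x = λ² - 4 - 4 = 100 - 8 ≡ 1; y = λ·(4 - 1) - 9 ≡ 8. → (1, 8)

(1, 8)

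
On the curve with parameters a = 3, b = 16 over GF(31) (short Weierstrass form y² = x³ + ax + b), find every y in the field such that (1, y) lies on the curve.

12, 19

x³ + 3x + 16 = 20 ≡ 20 (mod 31).
Square roots of 20 mod 31: 12 and 19 (since 12² = 144 ≡ 20).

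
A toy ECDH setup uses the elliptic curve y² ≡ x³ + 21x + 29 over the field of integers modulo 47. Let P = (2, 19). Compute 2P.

tangent at (2, 19): λ = (3·2² + 21)/(2·19) ≡ 33/38. 38⁻¹ ≡ 26 (mod 47), so λ ≡ 33·26 ≡ 12.
  x = λ² - 2 - 2 = 144 - 4 ≡ 46; y = λ·(2 - 46) - 19 ≡ 17. → (46, 17)

(46, 17)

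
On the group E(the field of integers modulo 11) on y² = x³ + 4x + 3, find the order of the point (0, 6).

7

2P: tangent at (0, 6): λ = (3·0² + 4)/(2·6) ≡ 4/1. 1⁻¹ ≡ 1 (mod 11), so λ ≡ 4·1 ≡ 4.
  x = λ² - 0 - 0 = 16 - 0 ≡ 5; y = λ·(0 - 5) - 6 ≡ 7. → (5, 7)
3P: (5, 7) + (0, 6). λ = (6 - 7)/(0 - 5) ≡ 10/6 mod 11. 6⁻¹ ≡ 2 (mod 11), so λ ≡ 9.
  x = λ² - 5 - 0 = 81 - 5 ≡ 10; y = λ·(5 - 10) - 7 ≡ 3. → (10, 3)
4P: (10, 3) + (0, 6). λ = (6 - 3)/(0 - 10) ≡ 3/1 mod 11. 1⁻¹ ≡ 1 (mod 11) since 1·1 = 1 ≡ 1, so λ ≡ 3.
  x = λ² - 10 - 0 = 9 - 10 ≡ 10; y = λ·(10 - 10) - 3 ≡ 8. → (10, 8)
5P: (10, 8) + (0, 6). λ = (6 - 8)/(0 - 10) ≡ 9/1 mod 11. 1⁻¹ ≡ 1 (mod 11), so λ ≡ 9.
  x = λ² - 10 - 0 = 81 - 10 ≡ 5; y = λ·(10 - 5) - 8 ≡ 4. → (5, 4)
6P: (5, 4) + (0, 6). λ = (6 - 4)/(0 - 5) ≡ 2/6 mod 11. 6⁻¹ ≡ 2 (mod 11), so λ ≡ 4.
  x = λ² - 5 - 0 = 16 - 5 ≡ 0; y = λ·(5 - 0) - 4 ≡ 5. → (0, 5)
7P: (0, 5) + (0, 6): same x and y₁ ≡ -y₂, so the sum is O.
7P = O, so the order is 7.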